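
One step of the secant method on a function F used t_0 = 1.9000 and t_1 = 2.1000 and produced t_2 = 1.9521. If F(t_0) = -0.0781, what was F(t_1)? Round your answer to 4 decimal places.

The secant line through (1.9000, -0.0781) and (2.1000, F(t_1)) crosses zero at t_2 = 1.9521.
So (1.9000, -0.0781), (2.1000, F(t_1)), (1.9521, 0) are collinear:
F(t_1) = -0.0781 · (2.1000 − 1.9521) / (1.9000 − 1.9521) = -0.0781 · (0.147900)/(-0.052100) = 0.221708

0.2217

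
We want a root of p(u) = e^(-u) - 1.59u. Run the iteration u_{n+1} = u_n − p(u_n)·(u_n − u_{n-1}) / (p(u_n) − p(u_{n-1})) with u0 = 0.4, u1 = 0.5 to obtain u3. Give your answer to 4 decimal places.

p(0.4) = 0.034320, p(0.5) = -0.188469
u2 = 0.500000 − (-0.188469)·(0.500000 − 0.400000) / (-0.188469 − 0.034320) = 0.500000 − (-0.018847)/(-0.222789) = 0.415405
p(0.415405) = -0.000420
u3 = 0.415405 − (-0.000420)·(0.415405 − 0.500000) / (-0.000420 − (-0.188469)) = 0.415405 − (0.000036)/(0.188049) = 0.415216

0.4152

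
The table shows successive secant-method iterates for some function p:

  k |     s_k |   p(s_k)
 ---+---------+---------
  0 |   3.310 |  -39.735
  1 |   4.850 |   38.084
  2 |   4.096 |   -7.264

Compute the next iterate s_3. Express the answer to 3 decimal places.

4.217

s_3 = 4.096 − (-7.264)·(4.096 − 4.850) / (-7.264 − 38.084)
   = 4.096 − (5.47706)/(-45.34800) = 4.21678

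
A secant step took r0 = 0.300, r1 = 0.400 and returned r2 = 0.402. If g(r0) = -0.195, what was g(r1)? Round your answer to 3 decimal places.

-0.004

The secant line through (0.300, -0.195) and (0.400, g(r1)) crosses zero at r2 = 0.402.
So (0.300, -0.195), (0.400, g(r1)), (0.402, 0) are collinear:
g(r1) = -0.195 · (0.400 − 0.402) / (0.300 − 0.402) = -0.195 · (-0.00200)/(-0.10200) = -0.00382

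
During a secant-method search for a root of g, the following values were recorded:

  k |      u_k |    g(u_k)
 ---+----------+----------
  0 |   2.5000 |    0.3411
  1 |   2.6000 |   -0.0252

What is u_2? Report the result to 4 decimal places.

2.5931

u_2 = 2.6000 − (-0.0252)·(2.6000 − 2.5000) / (-0.0252 − 0.3411)
   = 2.6000 − (-0.002520)/(-0.366300) = 2.593120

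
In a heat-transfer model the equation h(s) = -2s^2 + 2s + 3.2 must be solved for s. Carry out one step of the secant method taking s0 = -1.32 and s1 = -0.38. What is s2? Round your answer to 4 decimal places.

h(-1.32) = -2.924800, h(-0.38) = 2.151200
s2 = -0.380000 − 2.151200·(-0.380000 − (-1.320000)) / (2.151200 − (-2.924800)) = -0.380000 − (2.022128)/(5.076000) = -0.778370

-0.7784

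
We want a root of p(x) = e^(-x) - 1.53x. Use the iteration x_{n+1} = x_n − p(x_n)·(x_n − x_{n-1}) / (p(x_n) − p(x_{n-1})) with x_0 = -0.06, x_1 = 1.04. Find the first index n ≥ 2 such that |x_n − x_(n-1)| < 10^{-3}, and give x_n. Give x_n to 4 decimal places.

p(-0.06) = 1.153637, p(1.04) = -1.237745
x_2 = 1.040000 − (-1.237745)·(1.100000)/(-2.391382) = 0.470656;  |Δ| = 0.569344
p(0.470656) = -0.095510
x_3 = 0.470656 − (-0.095510)·(-0.569344)/(1.142235) = 0.423049;  |Δ| = 0.047607
p(0.423049) = 0.007782
x_4 = 0.423049 − 0.007782·(-0.047607)/(0.103293) = 0.426635;  |Δ| = 0.003587
p(0.426635) = -0.000051
x_5 = 0.426635 − (-0.000051)·(0.003587)/(-0.007833) = 0.426612;  |Δ| = 0.000023
|x_5 − x_4| = 0.000023 < 10^{-3}

n = 5, x_n = 0.4266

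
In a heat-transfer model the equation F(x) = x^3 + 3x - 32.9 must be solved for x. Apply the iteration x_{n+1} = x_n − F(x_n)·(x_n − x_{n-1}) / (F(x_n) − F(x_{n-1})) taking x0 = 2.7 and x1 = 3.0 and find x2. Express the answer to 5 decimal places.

2.88682

F(2.7) = -5.1170000, F(3.0) = 3.1000000
x2 = 3.0000000 − 3.1000000·(3.0000000 − 2.7000000) / (3.1000000 − (-5.1170000)) = 3.0000000 − (0.9300000)/(8.2170000) = 2.8868200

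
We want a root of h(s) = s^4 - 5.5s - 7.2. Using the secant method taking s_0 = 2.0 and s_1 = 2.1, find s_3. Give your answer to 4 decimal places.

2.0774

h(2.0) = -2.200000, h(2.1) = 0.698100
s_2 = 2.100000 − 0.698100·(2.100000 − 2.000000) / (0.698100 − (-2.200000)) = 2.100000 − (0.069810)/(2.898100) = 2.075912
h(2.075912) = -0.046502
s_3 = 2.075912 − (-0.046502)·(2.075912 − 2.100000) / (-0.046502 − 0.698100) = 2.075912 − (0.001120)/(-0.744602) = 2.077416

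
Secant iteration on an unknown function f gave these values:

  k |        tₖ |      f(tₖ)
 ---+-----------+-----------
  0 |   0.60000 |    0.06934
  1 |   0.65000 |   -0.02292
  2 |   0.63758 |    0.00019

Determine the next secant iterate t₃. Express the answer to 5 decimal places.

0.63768

t₃ = 0.63758 − 0.00019·(0.63758 − 0.65000) / (0.00019 − (-0.02292))
   = 0.63758 − (-0.0000024)/(0.0231100) = 0.6376821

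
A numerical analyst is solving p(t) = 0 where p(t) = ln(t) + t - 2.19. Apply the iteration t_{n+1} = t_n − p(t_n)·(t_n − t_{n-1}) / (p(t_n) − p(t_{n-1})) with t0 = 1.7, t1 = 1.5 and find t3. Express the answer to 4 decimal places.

1.6745

p(1.7) = 0.040628, p(1.5) = -0.284535
t2 = 1.500000 − (-0.284535)·(1.500000 − 1.700000) / (-0.284535 − 0.040628) = 1.500000 − (0.056907)/(-0.325163) = 1.675011
p(1.675011) = 0.000830
t3 = 1.675011 − 0.000830·(1.675011 − 1.500000) / (0.000830 − (-0.284535)) = 1.675011 − (0.000145)/(0.285365) = 1.674502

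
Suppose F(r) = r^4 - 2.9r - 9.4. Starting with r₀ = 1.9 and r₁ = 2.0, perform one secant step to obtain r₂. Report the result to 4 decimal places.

F(1.9) = -1.877900, F(2.0) = 0.800000
r₂ = 2.000000 − 0.800000·(2.000000 − 1.900000) / (0.800000 − (-1.877900)) = 2.000000 − (0.080000)/(2.677900) = 1.970126

1.9701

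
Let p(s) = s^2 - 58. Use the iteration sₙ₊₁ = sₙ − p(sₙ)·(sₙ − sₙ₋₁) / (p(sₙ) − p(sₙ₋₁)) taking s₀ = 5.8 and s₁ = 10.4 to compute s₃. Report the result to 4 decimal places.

7.5667

p(5.8) = -24.360000, p(10.4) = 50.160000
s₂ = 10.400000 − 50.160000·(10.400000 − 5.800000) / (50.160000 − (-24.360000)) = 10.400000 − (230.736000)/(74.520000) = 7.303704
p(7.303704) = -4.655912
s₃ = 7.303704 − (-4.655912)·(7.303704 − 10.400000) / (-4.655912 − 50.160000) = 7.303704 − (14.416084)/(-54.815912) = 7.566695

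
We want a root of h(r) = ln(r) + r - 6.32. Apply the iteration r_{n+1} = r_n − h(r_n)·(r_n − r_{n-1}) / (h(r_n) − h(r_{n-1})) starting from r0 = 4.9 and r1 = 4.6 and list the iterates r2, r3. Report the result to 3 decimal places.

4.760, 4.760

h(4.9) = 0.16924, h(4.6) = -0.19394
r2 = 4.60000 − (-0.19394)·(4.60000 − 4.90000) / (-0.19394 − 0.16924) = 4.60000 − (0.05818)/(-0.36318) = 4.76021
h(4.76021) = 0.00050
r3 = 4.76021 − 0.00050·(4.76021 − 4.60000) / (0.00050 − (-0.19394)) = 4.76021 − (0.00008)/(0.19444) = 4.75980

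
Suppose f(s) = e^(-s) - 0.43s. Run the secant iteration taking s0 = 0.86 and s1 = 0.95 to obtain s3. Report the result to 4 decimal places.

0.9235

f(0.86) = 0.053362, f(0.95) = -0.021759
s2 = 0.950000 − (-0.021759)·(0.950000 − 0.860000) / (-0.021759 − 0.053362) = 0.950000 − (-0.001958)/(-0.075121) = 0.923931
f(0.923931) = -0.000335
s3 = 0.923931 − (-0.000335)·(0.923931 − 0.950000) / (-0.000335 − (-0.021759)) = 0.923931 − (0.000009)/(0.021424) = 0.923524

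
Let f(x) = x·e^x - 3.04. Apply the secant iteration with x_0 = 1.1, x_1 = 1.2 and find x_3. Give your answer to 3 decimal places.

f(1.1) = 0.26458, f(1.2) = 0.94414
x_2 = 1.20000 − 0.94414·(1.20000 − 1.10000) / (0.94414 − 0.26458) = 1.20000 − (0.09441)/(0.67956) = 1.06107
f(1.06107) = 0.02589
x_3 = 1.06107 − 0.02589·(1.06107 − 1.20000) / (0.02589 − 0.94414) = 1.06107 − (-0.00360)/(-0.91825) = 1.05715

1.057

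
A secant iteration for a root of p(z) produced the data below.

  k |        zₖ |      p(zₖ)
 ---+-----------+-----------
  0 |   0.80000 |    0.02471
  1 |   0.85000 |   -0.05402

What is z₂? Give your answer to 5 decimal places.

0.81569

z₂ = 0.85000 − (-0.05402)·(0.85000 − 0.80000) / (-0.05402 − 0.02471)
   = 0.85000 − (-0.0027010)/(-0.0787300) = 0.8156929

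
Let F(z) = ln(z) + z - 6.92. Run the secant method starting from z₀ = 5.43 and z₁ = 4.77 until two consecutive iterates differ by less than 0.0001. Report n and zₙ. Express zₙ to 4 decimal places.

F(5.43) = 0.201939, F(4.77) = -0.587654
z₂ = 4.770000 − (-0.587654)·(-0.660000)/(-0.789593) = 5.261204;  |Δ| = 0.491204
F(5.261204) = 0.001564
z₃ = 5.261204 − 0.001564·(0.491204)/(0.589218) = 5.259900;  |Δ| = 0.001304
F(5.259900) = 0.000012
z₄ = 5.259900 − 0.000012·(-0.001304)/(-0.001552) = 5.259890;  |Δ| = 0.000010
|z₄ − z₃| = 0.000010 < 0.0001

n = 4, zₙ = 5.2599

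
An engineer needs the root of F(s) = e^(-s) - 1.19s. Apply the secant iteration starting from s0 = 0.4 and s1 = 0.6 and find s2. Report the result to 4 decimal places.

F(0.4) = 0.194320, F(0.6) = -0.165188
s2 = 0.600000 − (-0.165188)·(0.600000 − 0.400000) / (-0.165188 − 0.194320) = 0.600000 − (-0.033038)/(-0.359508) = 0.508103

0.5081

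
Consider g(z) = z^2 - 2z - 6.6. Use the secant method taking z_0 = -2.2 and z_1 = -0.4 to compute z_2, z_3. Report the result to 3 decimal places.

g(-2.2) = 2.64000, g(-0.4) = -5.64000
z_2 = -0.40000 − (-5.64000)·(-0.40000 − (-2.20000)) / (-5.64000 − 2.64000) = -0.40000 − (-10.15200)/(-8.28000) = -1.62609
g(-1.62609) = -0.70367
z_3 = -1.62609 − (-0.70367)·(-1.62609 − (-0.40000)) / (-0.70367 − (-5.64000)) = -1.62609 − (0.86276)/(4.93633) = -1.80086

-1.626, -1.801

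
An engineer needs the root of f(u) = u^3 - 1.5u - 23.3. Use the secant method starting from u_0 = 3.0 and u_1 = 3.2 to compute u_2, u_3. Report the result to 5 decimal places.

3.02926, 3.03093

f(3.0) = -0.8000000, f(3.2) = 4.6680000
u_2 = 3.2000000 − 4.6680000·(3.2000000 − 3.0000000) / (4.6680000 − (-0.8000000)) = 3.2000000 − (0.9336000)/(5.4680000) = 3.0292612
f(3.0292612) = -0.0461095
u_3 = 3.0292612 − (-0.0461095)·(3.0292612 − 3.2000000) / (-0.0461095 − 4.6680000) = 3.0292612 − (0.0078727)/(-4.7141095) = 3.0309312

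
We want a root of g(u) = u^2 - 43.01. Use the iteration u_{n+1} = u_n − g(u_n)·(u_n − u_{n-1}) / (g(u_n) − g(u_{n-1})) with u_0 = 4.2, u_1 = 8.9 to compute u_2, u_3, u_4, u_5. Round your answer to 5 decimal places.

g(4.2) = -25.3700000, g(8.9) = 36.2000000
u_2 = 8.9000000 − 36.2000000·(8.9000000 − 4.2000000) / (36.2000000 − (-25.3700000)) = 8.9000000 − (170.1400000)/(61.5700000) = 6.1366412
g(6.1366412) = -5.3516345
u_3 = 6.1366412 − (-5.3516345)·(6.1366412 − 8.9000000) / (-5.3516345 − 36.2000000) = 6.1366412 − (14.7884862)/(-41.5516345) = 6.4925475
g(6.4925475) = -0.8568274
u_4 = 6.4925475 − (-0.8568274)·(6.4925475 − 6.1366412) / (-0.8568274 − (-5.3516345)) = 6.4925475 − (-0.3049502)/(4.4948071) = 6.5603925
g(6.5603925) = 0.0287494
u_5 = 6.5603925 − 0.0287494·(6.5603925 − 6.4925475) / (0.0287494 − (-0.8568274)) = 6.5603925 − (0.0019505)/(0.8855768) = 6.5581900

6.13664, 6.49255, 6.56039, 6.55819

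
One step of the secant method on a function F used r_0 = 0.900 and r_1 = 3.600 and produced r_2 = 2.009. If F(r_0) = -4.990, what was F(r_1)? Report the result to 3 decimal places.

The secant line through (0.900, -4.990) and (3.600, F(r_1)) crosses zero at r_2 = 2.009.
So (0.900, -4.990), (3.600, F(r_1)), (2.009, 0) are collinear:
F(r_1) = -4.990 · (3.600 − 2.009) / (0.900 − 2.009) = -4.990 · (1.59100)/(-1.10900) = 7.15878

7.159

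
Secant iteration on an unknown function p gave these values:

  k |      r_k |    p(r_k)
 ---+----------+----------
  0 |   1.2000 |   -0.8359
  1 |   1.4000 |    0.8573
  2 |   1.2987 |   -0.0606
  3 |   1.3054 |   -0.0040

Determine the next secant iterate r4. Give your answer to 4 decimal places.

r4 = 1.3054 − (-0.0040)·(1.3054 − 1.2987) / (-0.0040 − (-0.0606))
   = 1.3054 − (-0.000027)/(0.056600) = 1.305873

1.3059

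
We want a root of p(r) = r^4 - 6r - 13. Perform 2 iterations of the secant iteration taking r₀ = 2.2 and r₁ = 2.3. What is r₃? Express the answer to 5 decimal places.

p(2.2) = -2.7744000, p(2.3) = 1.1841000
r₂ = 2.3000000 − 1.1841000·(2.3000000 − 2.2000000) / (1.1841000 − (-2.7744000)) = 2.3000000 − (0.1184100)/(3.9585000) = 2.2700872
p(2.2700872) = -0.0640665
r₃ = 2.2700872 − (-0.0640665)·(2.2700872 − 2.3000000) / (-0.0640665 − 1.1841000) = 2.2700872 − (0.0019164)/(-1.2481665) = 2.2716225

2.27162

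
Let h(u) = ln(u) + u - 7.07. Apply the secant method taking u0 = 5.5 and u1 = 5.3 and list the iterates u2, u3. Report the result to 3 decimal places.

h(5.5) = 0.13475, h(5.3) = -0.10229
u2 = 5.30000 − (-0.10229)·(5.30000 − 5.50000) / (-0.10229 − 0.13475) = 5.30000 − (0.02046)/(-0.23704) = 5.38631
h(5.38631) = 0.00017
u3 = 5.38631 − 0.00017·(5.38631 − 5.30000) / (0.00017 − (-0.10229)) = 5.38631 − (0.00001)/(0.10246) = 5.38617

5.386, 5.386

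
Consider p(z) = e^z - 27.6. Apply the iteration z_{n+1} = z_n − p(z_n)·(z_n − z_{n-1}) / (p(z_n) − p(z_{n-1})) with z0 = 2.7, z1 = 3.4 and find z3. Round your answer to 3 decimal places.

3.317

p(2.7) = -12.72027, p(3.4) = 2.36410
z2 = 3.40000 − 2.36410·(3.40000 − 2.70000) / (2.36410 − (-12.72027)) = 3.40000 − (1.65487)/(15.08437) = 3.29029
p(3.29029) = -0.74929
z3 = 3.29029 − (-0.74929)·(3.29029 − 3.40000) / (-0.74929 − 2.36410) = 3.29029 − (0.08220)/(-3.11339) = 3.31670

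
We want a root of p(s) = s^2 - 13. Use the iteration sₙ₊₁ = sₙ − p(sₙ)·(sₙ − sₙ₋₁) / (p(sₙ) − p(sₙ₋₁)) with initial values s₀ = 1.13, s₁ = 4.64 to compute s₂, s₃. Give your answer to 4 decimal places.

p(1.13) = -11.723100, p(4.64) = 8.529600
s₂ = 4.640000 − 8.529600·(4.640000 − 1.130000) / (8.529600 − (-11.723100)) = 4.640000 − (29.938896)/(20.252700) = 3.161733
p(3.161733) = -3.003444
s₃ = 3.161733 − (-3.003444)·(3.161733 − 4.640000) / (-3.003444 − 8.529600) = 3.161733 − (4.439892)/(-11.533044) = 3.546704

3.1617, 3.5467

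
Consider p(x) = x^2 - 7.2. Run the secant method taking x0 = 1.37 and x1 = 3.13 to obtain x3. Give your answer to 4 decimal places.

p(1.37) = -5.323100, p(3.13) = 2.596900
x2 = 3.130000 − 2.596900·(3.130000 − 1.370000) / (2.596900 − (-5.323100)) = 3.130000 − (4.570544)/(7.920000) = 2.552911
p(2.552911) = -0.682645
x3 = 2.552911 − (-0.682645)·(2.552911 − 3.130000) / (-0.682645 − 2.596900) = 2.552911 − (0.393947)/(-3.279545) = 2.673034

2.6730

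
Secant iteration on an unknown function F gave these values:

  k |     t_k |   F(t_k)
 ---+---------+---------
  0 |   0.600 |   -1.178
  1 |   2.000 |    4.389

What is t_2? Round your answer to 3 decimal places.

0.896

t_2 = 2.000 − 4.389·(2.000 − 0.600) / (4.389 − (-1.178))
   = 2.000 − (6.14460)/(5.56700) = 0.89625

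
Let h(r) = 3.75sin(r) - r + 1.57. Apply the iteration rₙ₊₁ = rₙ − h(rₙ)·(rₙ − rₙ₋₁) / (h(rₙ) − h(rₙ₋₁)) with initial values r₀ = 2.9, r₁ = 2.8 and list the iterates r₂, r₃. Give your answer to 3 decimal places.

2.806, 2.806

h(2.9) = -0.43282, h(2.8) = 0.02621
r₂ = 2.80000 − 0.02621·(2.80000 − 2.90000) / (0.02621 − (-0.43282)) = 2.80000 − (-0.00262)/(0.45902) = 2.80571
h(2.80571) = 0.00030
r₃ = 2.80571 − 0.00030·(2.80571 − 2.80000) / (0.00030 − 0.02621) = 2.80571 − (0.00000)/(-0.02590) = 2.80578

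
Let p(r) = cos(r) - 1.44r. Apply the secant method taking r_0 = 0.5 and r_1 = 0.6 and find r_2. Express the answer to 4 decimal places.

p(0.5) = 0.157583, p(0.6) = -0.038664
r_2 = 0.600000 − (-0.038664)·(0.600000 − 0.500000) / (-0.038664 − 0.157583) = 0.600000 − (-0.003866)/(-0.196247) = 0.580298

0.5803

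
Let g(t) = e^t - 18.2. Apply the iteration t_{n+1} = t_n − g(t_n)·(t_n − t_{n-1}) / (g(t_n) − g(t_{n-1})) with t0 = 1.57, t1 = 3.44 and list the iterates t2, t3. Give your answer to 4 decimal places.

g(1.57) = -13.393352, g(3.44) = 12.986958
t2 = 3.440000 − 12.986958·(3.440000 − 1.570000) / (12.986958 − (-13.393352)) = 3.440000 − (24.285612)/(26.380310) = 2.519404
g(2.519404) = -5.778810
t3 = 2.519404 − (-5.778810)·(2.519404 − 3.440000) / (-5.778810 − 12.986958) = 2.519404 − (5.319951)/(-18.765769) = 2.802896

2.5194, 2.8029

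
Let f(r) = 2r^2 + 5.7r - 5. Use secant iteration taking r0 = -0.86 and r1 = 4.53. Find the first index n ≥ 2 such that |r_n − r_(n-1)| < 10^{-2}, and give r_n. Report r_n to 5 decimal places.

f(-0.86) = -8.4228000, f(4.53) = 61.8628000
r2 = 4.5300000 − 61.8628000·(5.3900000)/(70.2856000) = -0.2140798;  |Δ| = 4.7440798
f(-0.2140798) = -6.1285943
r3 = -0.2140798 − (-6.1285943)·(-4.7440798)/(-67.9913943) = 0.2135411;  |Δ| = 0.4276209
f(0.2135411) = -3.6916159
r4 = 0.2135411 − (-3.6916159)·(0.4276209)/(2.4369784) = 0.8613155;  |Δ| = 0.6477743
f(0.8613155) = 1.3932269
r5 = 0.8613155 − 1.3932269·(0.6477743)/(5.0848428) = 0.6838279;  |Δ| = 0.1774876
f(0.6838279) = -0.1669401
r6 = 0.6838279 − (-0.1669401)·(-0.1774876)/(-1.5601670) = 0.7028193;  |Δ| = 0.0189914
f(0.7028193) = -0.0060201
r7 = 0.7028193 − (-0.0060201)·(0.0189914)/(0.1609200) = 0.7035298;  |Δ| = 0.0007105
|r7 − r6| = 0.0007105 < 10^{-2}

n = 7, r_n = 0.70353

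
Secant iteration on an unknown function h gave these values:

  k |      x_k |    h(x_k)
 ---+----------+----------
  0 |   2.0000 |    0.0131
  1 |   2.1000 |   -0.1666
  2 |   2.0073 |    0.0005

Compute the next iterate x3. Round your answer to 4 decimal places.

2.0076

x3 = 2.0073 − 0.0005·(2.0073 − 2.1000) / (0.0005 − (-0.1666))
   = 2.0073 − (-0.000046)/(0.167100) = 2.007577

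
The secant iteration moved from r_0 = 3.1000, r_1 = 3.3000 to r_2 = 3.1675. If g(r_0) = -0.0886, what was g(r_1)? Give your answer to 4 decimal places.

The secant line through (3.1000, -0.0886) and (3.3000, g(r_1)) crosses zero at r_2 = 3.1675.
So (3.1000, -0.0886), (3.3000, g(r_1)), (3.1675, 0) are collinear:
g(r_1) = -0.0886 · (3.3000 − 3.1675) / (3.1000 − 3.1675) = -0.0886 · (0.132500)/(-0.067500) = 0.173919

0.1739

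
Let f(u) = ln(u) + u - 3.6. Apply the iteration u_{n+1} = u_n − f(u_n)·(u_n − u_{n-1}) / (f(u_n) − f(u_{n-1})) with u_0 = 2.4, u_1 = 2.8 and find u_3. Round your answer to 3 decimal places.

2.632

f(2.4) = -0.32453, f(2.8) = 0.22962
u_2 = 2.80000 − 0.22962·(2.80000 − 2.40000) / (0.22962 − (-0.32453)) = 2.80000 − (0.09185)/(0.55415) = 2.63425
f(2.63425) = 0.00286
u_3 = 2.63425 − 0.00286·(2.63425 − 2.80000) / (0.00286 − 0.22962) = 2.63425 − (-0.00047)/(-0.22676) = 2.63217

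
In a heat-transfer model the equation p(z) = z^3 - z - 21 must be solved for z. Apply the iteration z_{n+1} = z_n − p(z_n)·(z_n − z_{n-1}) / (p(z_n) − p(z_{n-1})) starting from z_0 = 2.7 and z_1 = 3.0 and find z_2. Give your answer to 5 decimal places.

2.87174

p(2.7) = -4.0170000, p(3.0) = 3.0000000
z_2 = 3.0000000 − 3.0000000·(3.0000000 − 2.7000000) / (3.0000000 − (-4.0170000)) = 3.0000000 − (0.9000000)/(7.0170000) = 2.8717401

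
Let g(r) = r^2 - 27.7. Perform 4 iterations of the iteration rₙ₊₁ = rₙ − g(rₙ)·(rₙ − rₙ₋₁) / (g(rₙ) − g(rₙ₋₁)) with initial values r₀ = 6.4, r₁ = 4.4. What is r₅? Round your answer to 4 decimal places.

g(6.4) = 13.260000, g(4.4) = -8.340000
r₂ = 4.400000 − (-8.340000)·(4.400000 − 6.400000) / (-8.340000 − 13.260000) = 4.400000 − (16.680000)/(-21.600000) = 5.172222
g(5.172222) = -0.948117
r₃ = 5.172222 − (-0.948117)·(5.172222 − 4.400000) / (-0.948117 − (-8.340000)) = 5.172222 − (-0.732157)/(7.391883) = 5.271271
g(5.271271) = 0.086298
r₄ = 5.271271 − 0.086298·(5.271271 − 5.172222) / (0.086298 − (-0.948117)) = 5.271271 − (0.008548)/(1.034416) = 5.263008
g(5.263008) = -0.000750
r₅ = 5.263008 − (-0.000750)·(5.263008 − 5.271271) / (-0.000750 − 0.086298) = 5.263008 − (0.000006)/(-0.087049) = 5.263079

5.2631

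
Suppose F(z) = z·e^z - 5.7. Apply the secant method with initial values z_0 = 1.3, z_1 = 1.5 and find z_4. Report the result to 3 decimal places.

1.402

F(1.3) = -0.92991, F(1.5) = 1.02253
z_2 = 1.50000 − 1.02253·(1.50000 − 1.30000) / (1.02253 − (-0.92991)) = 1.50000 − (0.20451)/(1.95245) = 1.39526
F(1.39526) = -0.06873
z_3 = 1.39526 − (-0.06873)·(1.39526 − 1.50000) / (-0.06873 − 1.02253) = 1.39526 − (0.00720)/(-1.09127) = 1.40185
F(1.40185) = -0.00466
z_4 = 1.40185 − (-0.00466)·(1.40185 − 1.39526) / (-0.00466 − (-0.06873)) = 1.40185 − (-0.00003)/(0.06408) = 1.40233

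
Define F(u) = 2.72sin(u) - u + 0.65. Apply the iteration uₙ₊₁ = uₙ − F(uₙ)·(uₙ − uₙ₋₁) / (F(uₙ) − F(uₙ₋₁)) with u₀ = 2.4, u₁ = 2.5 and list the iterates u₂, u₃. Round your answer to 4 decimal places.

F(2.4) = 0.087260, F(2.5) = -0.222156
u₂ = 2.500000 − (-0.222156)·(2.500000 − 2.400000) / (-0.222156 − 0.087260) = 2.500000 − (-0.022216)/(-0.309416) = 2.428202
F(2.428202) = 0.001771
u₃ = 2.428202 − 0.001771·(2.428202 − 2.500000) / (0.001771 − (-0.222156)) = 2.428202 − (-0.000127)/(0.223927) = 2.428769

2.4282, 2.4288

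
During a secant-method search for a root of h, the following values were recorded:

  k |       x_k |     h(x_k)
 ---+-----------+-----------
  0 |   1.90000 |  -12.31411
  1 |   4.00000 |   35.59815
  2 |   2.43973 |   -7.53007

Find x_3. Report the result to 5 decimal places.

2.71215

x_3 = 2.43973 − (-7.53007)·(2.43973 − 4.00000) / (-7.53007 − 35.59815)
   = 2.43973 − (11.7489423)/(-43.1282200) = 2.7121489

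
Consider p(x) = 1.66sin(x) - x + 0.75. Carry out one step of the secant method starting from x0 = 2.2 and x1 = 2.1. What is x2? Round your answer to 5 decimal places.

p(2.2) = -0.1078960, p(2.1) = 0.0829275
x2 = 2.1000000 − 0.0829275·(2.1000000 − 2.2000000) / (0.0829275 − (-0.1078960)) = 2.1000000 − (-0.0082928)/(0.1908235) = 2.1434577

2.14346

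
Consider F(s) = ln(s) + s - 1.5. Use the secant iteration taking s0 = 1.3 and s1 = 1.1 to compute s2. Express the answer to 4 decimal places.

F(1.3) = 0.062364, F(1.1) = -0.304690
s2 = 1.100000 − (-0.304690)·(1.100000 − 1.300000) / (-0.304690 − 0.062364) = 1.100000 − (0.060938)/(-0.367054) = 1.266019

1.2660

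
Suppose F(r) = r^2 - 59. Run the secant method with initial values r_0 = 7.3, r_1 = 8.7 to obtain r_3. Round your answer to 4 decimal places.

7.6796

F(7.3) = -5.710000, F(8.7) = 16.690000
r_2 = 8.700000 − 16.690000·(8.700000 − 7.300000) / (16.690000 − (-5.710000)) = 8.700000 − (23.366000)/(22.400000) = 7.656875
F(7.656875) = -0.372265
r_3 = 7.656875 − (-0.372265)·(7.656875 − 8.700000) / (-0.372265 − 16.690000) = 7.656875 − (0.388319)/(-17.062265) = 7.679634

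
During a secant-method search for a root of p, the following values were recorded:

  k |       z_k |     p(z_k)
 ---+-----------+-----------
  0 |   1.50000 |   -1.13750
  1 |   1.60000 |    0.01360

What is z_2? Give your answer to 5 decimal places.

z_2 = 1.60000 − 0.01360·(1.60000 − 1.50000) / (0.01360 − (-1.13750))
   = 1.60000 − (0.0013600)/(1.1511000) = 1.5988185

1.59882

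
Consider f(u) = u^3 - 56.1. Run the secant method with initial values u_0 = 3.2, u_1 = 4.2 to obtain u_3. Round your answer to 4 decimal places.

3.8223

f(3.2) = -23.332000, f(4.2) = 17.988000
u_2 = 4.200000 − 17.988000·(4.200000 − 3.200000) / (17.988000 − (-23.332000)) = 4.200000 − (17.988000)/(41.320000) = 3.764666
f(3.764666) = -2.744479
u_3 = 3.764666 − (-2.744479)·(3.764666 − 4.200000) / (-2.744479 − 17.988000) = 3.764666 − (1.194765)/(-20.732479) = 3.822294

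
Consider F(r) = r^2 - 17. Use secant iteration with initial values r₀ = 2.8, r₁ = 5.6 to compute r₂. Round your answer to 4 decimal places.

3.8905

F(2.8) = -9.160000, F(5.6) = 14.360000
r₂ = 5.600000 − 14.360000·(5.600000 − 2.800000) / (14.360000 − (-9.160000)) = 5.600000 − (40.208000)/(23.520000) = 3.890476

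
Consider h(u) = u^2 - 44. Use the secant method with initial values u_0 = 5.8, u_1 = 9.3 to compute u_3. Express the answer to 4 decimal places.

h(5.8) = -10.360000, h(9.3) = 42.490000
u_2 = 9.300000 − 42.490000·(9.300000 − 5.800000) / (42.490000 − (-10.360000)) = 9.300000 − (148.715000)/(52.850000) = 6.486093
h(6.486093) = -1.930601
u_3 = 6.486093 − (-1.930601)·(6.486093 − 9.300000) / (-1.930601 − 42.490000) = 6.486093 − (5.432533)/(-44.420601) = 6.608390

6.6084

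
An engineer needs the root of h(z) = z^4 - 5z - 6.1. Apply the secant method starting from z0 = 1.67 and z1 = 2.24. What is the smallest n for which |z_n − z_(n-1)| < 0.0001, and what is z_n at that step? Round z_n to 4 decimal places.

n = 6, z_n = 2.0037

h(1.67) = -6.672037, h(2.24) = 7.876310
z2 = 2.240000 − 7.876310·(0.570000)/(14.548347) = 1.931408;  |Δ| = 0.308592
h(1.931408) = -1.841616
z3 = 1.931408 − (-1.841616)·(-0.308592)/(-9.717926) = 1.989889;  |Δ| = 0.058480
h(1.989889) = -0.370558
z4 = 1.989889 − (-0.370558)·(0.058480)/(1.471057) = 2.004620;  |Δ| = 0.014731
h(2.004620) = 0.025250
z5 = 2.004620 − 0.025250·(0.014731)/(0.395808) = 2.003680;  |Δ| = 0.000940
h(2.003680) = -0.000311
z6 = 2.003680 − (-0.000311)·(-0.000940)/(-0.025561) = 2.003692;  |Δ| = 0.000011
|z6 − z5| = 0.000011 < 0.0001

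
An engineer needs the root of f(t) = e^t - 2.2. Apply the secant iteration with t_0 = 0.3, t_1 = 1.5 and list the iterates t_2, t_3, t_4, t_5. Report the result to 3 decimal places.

0.626, 0.736, 0.793, 0.788

f(0.3) = -0.85014, f(1.5) = 2.28169
t_2 = 1.50000 − 2.28169·(1.50000 − 0.30000) / (2.28169 − (-0.85014)) = 1.50000 − (2.73803)/(3.13183) = 0.62574
f(0.62574) = -0.33037
t_3 = 0.62574 − (-0.33037)·(0.62574 − 1.50000) / (-0.33037 − 2.28169) = 0.62574 − (0.28883)/(-2.61206) = 0.73632
f(0.73632) = -0.11177
t_4 = 0.73632 − (-0.11177)·(0.73632 − 0.62574) / (-0.11177 − (-0.33037)) = 0.73632 − (-0.01236)/(0.21860) = 0.79285
f(0.79285) = 0.00969
t_5 = 0.79285 − 0.00969·(0.79285 − 0.73632) / (0.00969 − (-0.11177)) = 0.79285 − (0.00055)/(0.12147) = 0.78834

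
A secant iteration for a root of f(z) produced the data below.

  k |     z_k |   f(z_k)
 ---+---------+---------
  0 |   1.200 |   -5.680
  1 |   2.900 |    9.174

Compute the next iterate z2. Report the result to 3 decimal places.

1.850

z2 = 2.900 − 9.174·(2.900 − 1.200) / (9.174 − (-5.680))
   = 2.900 − (15.59580)/(14.85400) = 1.85006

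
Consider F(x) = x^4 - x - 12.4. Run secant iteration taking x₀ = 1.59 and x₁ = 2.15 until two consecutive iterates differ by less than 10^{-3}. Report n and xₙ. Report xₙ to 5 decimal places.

F(1.59) = -7.5987104, F(2.15) = 6.8175062
x₂ = 2.1500000 − 6.8175062·(0.5600000)/(14.4162166) = 1.8851730;  |Δ| = 0.2648270
F(1.8851730) = -1.6551297
x₃ = 1.8851730 − (-1.6551297)·(-0.2648270)/(-8.4726360) = 1.9369070;  |Δ| = 0.0517340
F(1.9369070) = -0.2623401
x₄ = 1.9369070 − (-0.2623401)·(0.0517340)/(1.3927896) = 1.9466514;  |Δ| = 0.0097444
F(1.9466514) = 0.0132913
x₅ = 1.9466514 − 0.0132913·(0.0097444)/(0.2756314) = 1.9461815;  |Δ| = 0.0004699
|x₅ − x₄| = 0.0004699 < 10^{-3}

n = 5, xₙ = 1.94618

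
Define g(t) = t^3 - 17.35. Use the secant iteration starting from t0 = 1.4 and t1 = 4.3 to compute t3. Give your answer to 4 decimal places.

g(1.4) = -14.606000, g(4.3) = 62.157000
t2 = 4.300000 − 62.157000·(4.300000 − 1.400000) / (62.157000 − (-14.606000)) = 4.300000 − (180.255300)/(76.763000) = 1.951794
g(1.951794) = -9.914636
t3 = 1.951794 − (-9.914636)·(1.951794 − 4.300000) / (-9.914636 − 62.157000) = 1.951794 − (23.281602)/(-72.071636) = 2.274829

2.2748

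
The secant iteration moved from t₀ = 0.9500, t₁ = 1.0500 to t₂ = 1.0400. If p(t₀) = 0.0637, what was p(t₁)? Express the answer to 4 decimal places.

-0.0071

The secant line through (0.9500, 0.0637) and (1.0500, p(t₁)) crosses zero at t₂ = 1.0400.
So (0.9500, 0.0637), (1.0500, p(t₁)), (1.0400, 0) are collinear:
p(t₁) = 0.0637 · (1.0500 − 1.0400) / (0.9500 − 1.0400) = 0.0637 · (0.010000)/(-0.090000) = -0.007078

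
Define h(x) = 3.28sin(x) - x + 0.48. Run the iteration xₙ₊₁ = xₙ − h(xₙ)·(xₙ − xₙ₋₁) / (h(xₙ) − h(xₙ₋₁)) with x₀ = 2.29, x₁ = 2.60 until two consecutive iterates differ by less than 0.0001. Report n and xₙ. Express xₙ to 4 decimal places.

h(2.29) = 0.657644, h(2.60) = -0.429156
x₂ = 2.600000 − (-0.429156)·(0.310000)/(-1.086800) = 2.477587;  |Δ| = 0.122413
h(2.477587) = 0.023799
x₃ = 2.477587 − 0.023799·(-0.122413)/(0.452954) = 2.484019;  |Δ| = 0.006432
h(2.484019) = 0.000712
x₄ = 2.484019 − 0.000712·(0.006432)/(-0.023087) = 2.484217;  |Δ| = 0.000198
h(2.484217) = -0.000001
x₅ = 2.484217 − (-0.000001)·(0.000198)/(-0.000713) = 2.484217;  |Δ| = 0.000000
|x₅ − x₄| = 0.000000 < 0.0001

n = 5, xₙ = 2.4842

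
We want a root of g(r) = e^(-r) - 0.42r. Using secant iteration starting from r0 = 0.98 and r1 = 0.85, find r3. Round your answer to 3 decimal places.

g(0.98) = -0.03629, g(0.85) = 0.07041
r2 = 0.85000 − 0.07041·(0.85000 − 0.98000) / (0.07041 − (-0.03629)) = 0.85000 − (-0.00915)/(0.10670) = 0.93579
g(0.93579) = -0.00075
r3 = 0.93579 − (-0.00075)·(0.93579 − 0.85000) / (-0.00075 − 0.07041) = 0.93579 − (-0.00006)/(-0.07117) = 0.93488

0.935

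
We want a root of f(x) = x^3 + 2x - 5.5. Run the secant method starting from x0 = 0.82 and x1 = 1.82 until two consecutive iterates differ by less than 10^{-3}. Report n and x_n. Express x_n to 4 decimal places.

f(0.82) = -3.308632, f(1.82) = 4.168568
x2 = 1.820000 − 4.168568·(1.000000)/(7.477200) = 1.262496;  |Δ| = 0.557504
f(1.262496) = -0.962720
x3 = 1.262496 − (-0.962720)·(-0.557504)/(-5.131288) = 1.367094;  |Δ| = 0.104598
f(1.367094) = -0.210790
x4 = 1.367094 − (-0.210790)·(0.104598)/(0.751930) = 1.396416;  |Δ| = 0.029322
f(1.396416) = 0.015809
x5 = 1.396416 − 0.015809·(0.029322)/(0.226599) = 1.394370;  |Δ| = 0.002046
f(1.394370) = -0.000232
x6 = 1.394370 − (-0.000232)·(-0.002046)/(-0.016041) = 1.394400;  |Δ| = 0.000030
|x6 − x5| = 0.000030 < 10^{-3}

n = 6, x_n = 1.3944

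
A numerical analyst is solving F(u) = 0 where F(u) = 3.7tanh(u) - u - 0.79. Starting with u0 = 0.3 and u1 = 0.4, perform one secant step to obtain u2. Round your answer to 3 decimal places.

0.305

F(0.3) = -0.01214, F(0.4) = 0.21581
u2 = 0.40000 − 0.21581·(0.40000 − 0.30000) / (0.21581 − (-0.01214)) = 0.40000 − (0.02158)/(0.22795) = 0.30533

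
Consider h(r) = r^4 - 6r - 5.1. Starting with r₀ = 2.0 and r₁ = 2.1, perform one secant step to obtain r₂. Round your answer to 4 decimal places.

h(2.0) = -1.100000, h(2.1) = 1.748100
r₂ = 2.100000 − 1.748100·(2.100000 − 2.000000) / (1.748100 − (-1.100000)) = 2.100000 − (0.174810)/(2.848100) = 2.038622

2.0386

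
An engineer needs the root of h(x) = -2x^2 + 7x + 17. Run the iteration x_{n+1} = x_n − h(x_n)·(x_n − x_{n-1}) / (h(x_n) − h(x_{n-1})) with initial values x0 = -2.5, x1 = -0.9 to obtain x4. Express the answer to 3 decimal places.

-1.650

h(-2.5) = -13.00000, h(-0.9) = 9.08000
x2 = -0.90000 − 9.08000·(-0.90000 − (-2.50000)) / (9.08000 − (-13.00000)) = -0.90000 − (14.52800)/(22.08000) = -1.55797
h(-1.55797) = 1.23966
x3 = -1.55797 − 1.23966·(-1.55797 − (-0.90000)) / (1.23966 − 9.08000) = -1.55797 − (-0.81566)/(-7.84034) = -1.66200
h(-1.66200) = -0.15855
x4 = -1.66200 − (-0.15855)·(-1.66200 − (-1.55797)) / (-0.15855 − 1.23966) = -1.66200 − (0.01649)/(-1.39820) = -1.65021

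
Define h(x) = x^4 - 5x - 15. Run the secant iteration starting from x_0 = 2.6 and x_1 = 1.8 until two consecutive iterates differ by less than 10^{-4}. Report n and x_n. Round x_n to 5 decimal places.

n = 7, x_n = 2.26514

h(2.6) = 17.6976000, h(1.8) = -13.5024000
x_2 = 1.8000000 − (-13.5024000)·(-0.8000000)/(-31.2000000) = 2.1462154;  |Δ| = 0.3462154
h(2.1462154) = -4.5136256
x_3 = 2.1462154 − (-4.5136256)·(0.3462154)/(8.9887744) = 2.3200641;  |Δ| = 0.1738487
h(2.3200641) = 2.3731098
x_4 = 2.3200641 − 2.3731098·(0.1738487)/(6.8867354) = 2.2601573;  |Δ| = 0.0599068
h(2.2601573) = -0.2059447
x_5 = 2.2601573 − (-0.2059447)·(-0.0599068)/(-2.5790544) = 2.2649410;  |Δ| = 0.0047837
h(2.2649410) = -0.0082374
x_6 = 2.2649410 − (-0.0082374)·(0.0047837)/(0.1977073) = 2.2651403;  |Δ| = 0.0001993
h(2.2651403) = 0.0000305
x_7 = 2.2651403 − 0.0000305·(0.0001993)/(0.0082679) = 2.2651396;  |Δ| = 0.0000007
|x_7 − x_6| = 0.0000007 < 10^{-4}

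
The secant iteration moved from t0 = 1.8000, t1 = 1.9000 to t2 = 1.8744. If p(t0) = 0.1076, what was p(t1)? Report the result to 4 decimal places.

-0.0370

The secant line through (1.8000, 0.1076) and (1.9000, p(t1)) crosses zero at t2 = 1.8744.
So (1.8000, 0.1076), (1.9000, p(t1)), (1.8744, 0) are collinear:
p(t1) = 0.1076 · (1.9000 − 1.8744) / (1.8000 − 1.8744) = 0.1076 · (0.025600)/(-0.074400) = -0.037024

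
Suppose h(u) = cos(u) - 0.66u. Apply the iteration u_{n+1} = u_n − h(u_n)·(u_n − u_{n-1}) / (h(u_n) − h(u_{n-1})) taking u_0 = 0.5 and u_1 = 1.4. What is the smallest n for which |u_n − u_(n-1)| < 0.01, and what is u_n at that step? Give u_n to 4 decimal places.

n = 4, u_n = 0.9191

h(0.5) = 0.547583, h(1.4) = -0.754033
u_2 = 1.400000 − (-0.754033)·(0.900000)/(-1.301615) = 0.878625;  |Δ| = 0.521375
h(0.878625) = 0.058318
u_3 = 0.878625 − 0.058318·(-0.521375)/(0.812350) = 0.916054;  |Δ| = 0.037429
h(0.916054) = 0.004359
u_4 = 0.916054 − 0.004359·(0.037429)/(-0.053958) = 0.919078;  |Δ| = 0.003024
|u_4 − u_3| = 0.003024 < 0.01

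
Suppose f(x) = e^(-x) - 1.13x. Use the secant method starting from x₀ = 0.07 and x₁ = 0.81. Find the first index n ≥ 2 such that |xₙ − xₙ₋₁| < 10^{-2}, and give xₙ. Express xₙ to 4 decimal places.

f(0.07) = 0.853294, f(0.81) = -0.470442
x₂ = 0.810000 − (-0.470442)·(0.740000)/(-1.323736) = 0.547012;  |Δ| = 0.262988
f(0.547012) = -0.039447
x₃ = 0.547012 − (-0.039447)·(-0.262988)/(0.430995) = 0.522942;  |Δ| = 0.024070
f(0.522942) = 0.001850
x₄ = 0.522942 − 0.001850·(-0.024070)/(0.041297) = 0.524020;  |Δ| = 0.001078
|x₄ − x₃| = 0.001078 < 10^{-2}

n = 4, xₙ = 0.5240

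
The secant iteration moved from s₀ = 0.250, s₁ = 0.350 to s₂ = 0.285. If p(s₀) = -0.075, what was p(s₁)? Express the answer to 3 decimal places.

The secant line through (0.250, -0.075) and (0.350, p(s₁)) crosses zero at s₂ = 0.285.
So (0.250, -0.075), (0.350, p(s₁)), (0.285, 0) are collinear:
p(s₁) = -0.075 · (0.350 − 0.285) / (0.250 − 0.285) = -0.075 · (0.06500)/(-0.03500) = 0.13929

0.139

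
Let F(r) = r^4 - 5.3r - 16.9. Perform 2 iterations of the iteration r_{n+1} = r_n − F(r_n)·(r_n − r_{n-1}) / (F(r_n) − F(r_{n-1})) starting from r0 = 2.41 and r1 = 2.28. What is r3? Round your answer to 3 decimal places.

F(2.41) = 4.06103, F(2.28) = -1.96064
r2 = 2.28000 − (-1.96064)·(2.28000 − 2.41000) / (-1.96064 − 4.06103) = 2.28000 − (0.25488)/(-6.02166) = 2.32233
F(2.32233) = -0.12167
r3 = 2.32233 − (-0.12167)·(2.32233 − 2.28000) / (-0.12167 − (-1.96064)) = 2.32233 − (-0.00515)/(1.83897) = 2.32513

2.325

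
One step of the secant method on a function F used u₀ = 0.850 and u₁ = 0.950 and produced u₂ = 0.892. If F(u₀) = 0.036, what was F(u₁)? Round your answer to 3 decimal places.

The secant line through (0.850, 0.036) and (0.950, F(u₁)) crosses zero at u₂ = 0.892.
So (0.850, 0.036), (0.950, F(u₁)), (0.892, 0) are collinear:
F(u₁) = 0.036 · (0.950 − 0.892) / (0.850 − 0.892) = 0.036 · (0.05800)/(-0.04200) = -0.04971

-0.050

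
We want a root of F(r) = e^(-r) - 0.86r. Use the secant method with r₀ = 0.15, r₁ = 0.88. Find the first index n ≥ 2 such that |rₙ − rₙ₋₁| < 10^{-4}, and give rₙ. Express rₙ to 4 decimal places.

n = 5, rₙ = 0.6234

F(0.15) = 0.731708, F(0.88) = -0.342017
r₂ = 0.880000 − (-0.342017)·(0.730000)/(-1.073725) = 0.647471;  |Δ| = 0.232529
F(0.647471) = -0.033457
r₃ = 0.647471 − (-0.033457)·(-0.232529)/(0.308560) = 0.622258;  |Δ| = 0.025213
F(0.622258) = 0.001590
r₄ = 0.622258 − 0.001590·(-0.025213)/(0.035047) = 0.623401;  |Δ| = 0.001144
F(0.623401) = -0.000007
r₅ = 0.623401 − (-0.000007)·(0.001144)/(-0.001597) = 0.623396;  |Δ| = 0.000005
|r₅ − r₄| = 0.000005 < 10^{-4}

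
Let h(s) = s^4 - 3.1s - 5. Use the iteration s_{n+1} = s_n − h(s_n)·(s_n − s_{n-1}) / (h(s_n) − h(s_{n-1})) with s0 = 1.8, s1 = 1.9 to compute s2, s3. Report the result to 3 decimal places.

h(1.8) = -0.08240, h(1.9) = 2.14210
s2 = 1.90000 − 2.14210·(1.90000 − 1.80000) / (2.14210 − (-0.08240)) = 1.90000 − (0.21421)/(2.22450) = 1.80370
h(1.80370) = -0.00720
s3 = 1.80370 − (-0.00720)·(1.80370 − 1.90000) / (-0.00720 − 2.14210) = 1.80370 − (0.00069)/(-2.14930) = 1.80403

1.804, 1.804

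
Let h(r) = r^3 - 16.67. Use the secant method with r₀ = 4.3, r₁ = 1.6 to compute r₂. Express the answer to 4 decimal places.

2.0502

h(4.3) = 62.837000, h(1.6) = -12.574000
r₂ = 1.600000 − (-12.574000)·(1.600000 − 4.300000) / (-12.574000 − 62.837000) = 1.600000 − (33.949800)/(-75.411000) = 2.050197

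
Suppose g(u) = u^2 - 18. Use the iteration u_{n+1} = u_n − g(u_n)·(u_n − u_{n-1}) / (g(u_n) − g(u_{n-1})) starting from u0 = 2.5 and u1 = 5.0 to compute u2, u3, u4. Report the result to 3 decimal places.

4.067, 4.228, 4.243

g(2.5) = -11.75000, g(5.0) = 7.00000
u2 = 5.00000 − 7.00000·(5.00000 − 2.50000) / (7.00000 − (-11.75000)) = 5.00000 − (17.50000)/(18.75000) = 4.06667
g(4.06667) = -1.46222
u3 = 4.06667 − (-1.46222)·(4.06667 − 5.00000) / (-1.46222 − 7.00000) = 4.06667 − (1.36474)/(-8.46222) = 4.22794
g(4.22794) = -0.12451
u4 = 4.22794 − (-0.12451)·(4.22794 − 4.06667) / (-0.12451 − (-1.46222)) = 4.22794 − (-0.02008)/(1.33771) = 4.24295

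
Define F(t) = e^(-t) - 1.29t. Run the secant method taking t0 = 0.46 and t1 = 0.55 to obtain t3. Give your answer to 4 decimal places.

F(0.46) = 0.037884, F(0.55) = -0.132550
t2 = 0.550000 − (-0.132550)·(0.550000 − 0.460000) / (-0.132550 − 0.037884) = 0.550000 − (-0.011930)/(-0.170434) = 0.480005
F(0.480005) = -0.000426
t3 = 0.480005 − (-0.000426)·(0.480005 − 0.550000) / (-0.000426 − (-0.132550)) = 0.480005 − (0.000030)/(0.132124) = 0.479779

0.4798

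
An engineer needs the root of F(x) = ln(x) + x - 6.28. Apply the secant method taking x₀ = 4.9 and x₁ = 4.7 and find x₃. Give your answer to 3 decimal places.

F(4.9) = 0.20924, F(4.7) = -0.03244
x₂ = 4.70000 − (-0.03244)·(4.70000 − 4.90000) / (-0.03244 − 0.20924) = 4.70000 − (0.00649)/(-0.24167) = 4.72684
F(4.72684) = 0.00010
x₃ = 4.72684 − 0.00010·(4.72684 − 4.70000) / (0.00010 − (-0.03244)) = 4.72684 − (0.00000)/(0.03254) = 4.72676

4.727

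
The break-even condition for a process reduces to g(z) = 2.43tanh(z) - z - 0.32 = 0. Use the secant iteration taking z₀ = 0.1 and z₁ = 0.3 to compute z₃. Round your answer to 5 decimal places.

g(0.1) = -0.1778068, g(0.3) = 0.0878896
z₂ = 0.3000000 − 0.0878896·(0.3000000 − 0.1000000) / (0.0878896 − (-0.1778068)) = 0.3000000 − (0.0175779)/(0.2656964) = 0.2338421
g(0.2338421) = 0.0042583
z₃ = 0.2338421 − 0.0042583·(0.2338421 − 0.3000000) / (0.0042583 − 0.0878896) = 0.2338421 − (-0.0002817)/(-0.0836313) = 0.2304734

0.23047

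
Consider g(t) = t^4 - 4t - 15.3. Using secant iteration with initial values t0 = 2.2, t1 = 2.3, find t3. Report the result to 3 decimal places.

g(2.2) = -0.67440, g(2.3) = 3.48410
t2 = 2.30000 − 3.48410·(2.30000 − 2.20000) / (3.48410 − (-0.67440)) = 2.30000 − (0.34841)/(4.15850) = 2.21622
g(2.21622) = -0.04086
t3 = 2.21622 − (-0.04086)·(2.21622 − 2.30000) / (-0.04086 − 3.48410) = 2.21622 − (0.00342)/(-3.52496) = 2.21719

2.217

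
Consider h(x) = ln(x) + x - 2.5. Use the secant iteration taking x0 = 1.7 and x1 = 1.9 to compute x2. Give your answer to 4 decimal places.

h(1.7) = -0.269372, h(1.9) = 0.041854
x2 = 1.900000 − 0.041854·(1.900000 − 1.700000) / (0.041854 − (-0.269372)) = 1.900000 − (0.008371)/(0.311226) = 1.873104

1.8731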